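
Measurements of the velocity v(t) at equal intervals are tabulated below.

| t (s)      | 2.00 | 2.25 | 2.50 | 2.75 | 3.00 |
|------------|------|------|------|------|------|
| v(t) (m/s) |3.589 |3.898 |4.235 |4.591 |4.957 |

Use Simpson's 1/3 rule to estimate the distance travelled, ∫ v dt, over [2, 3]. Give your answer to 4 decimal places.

4.2477

h = 0.25, n = 4.
(h/3)·[y₀ + 4y₁ + 2y₂ + 4y₃ + y₄] = 0.083333·(50.972) = 4.2477.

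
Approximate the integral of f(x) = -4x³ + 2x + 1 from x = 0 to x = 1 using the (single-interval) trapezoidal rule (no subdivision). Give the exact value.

T = (b−a)/2 · [f(0) + f(1)] = 0.5·[1 + (-1)] = 0.

0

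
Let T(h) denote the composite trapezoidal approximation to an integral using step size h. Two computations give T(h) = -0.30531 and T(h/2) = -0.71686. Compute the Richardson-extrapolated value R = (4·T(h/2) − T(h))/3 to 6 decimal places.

-0.854043

R = (4·T(h/2) − T(h)) / 3 = (4·(-0.71686) − (-0.30531))/3 = (-2.56213)/3 = -0.854043.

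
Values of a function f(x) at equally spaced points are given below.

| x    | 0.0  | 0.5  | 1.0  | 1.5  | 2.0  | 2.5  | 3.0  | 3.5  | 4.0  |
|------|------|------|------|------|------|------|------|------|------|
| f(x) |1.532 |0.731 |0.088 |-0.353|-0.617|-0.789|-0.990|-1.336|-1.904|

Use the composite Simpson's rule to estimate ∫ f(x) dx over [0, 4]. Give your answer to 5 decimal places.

-1.73300

h = 0.5, n = 8.
(h/3)·[y₀ + 4y₁ + 2y₂ + 4y₃ + 2y₄ + 4y₅ + 2y₆ + 4y₇ + y₈] = 0.166667·(-10.398) = -1.73300.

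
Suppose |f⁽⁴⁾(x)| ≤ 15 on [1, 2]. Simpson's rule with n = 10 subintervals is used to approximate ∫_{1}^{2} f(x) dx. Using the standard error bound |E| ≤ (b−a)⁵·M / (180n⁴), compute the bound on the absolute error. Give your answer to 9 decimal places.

|E| ≤ (1)⁵·15 / (180·10⁴) = 15/1800000 = 0.000008333.

0.000008333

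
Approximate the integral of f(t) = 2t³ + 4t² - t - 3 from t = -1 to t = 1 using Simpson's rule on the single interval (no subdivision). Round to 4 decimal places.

-3.3333

S = (b−a)/6 · [f(-1) + 4f(0) + f(1)] = 0.333333·[0 + 4·(-3) + 2] = -3.3333.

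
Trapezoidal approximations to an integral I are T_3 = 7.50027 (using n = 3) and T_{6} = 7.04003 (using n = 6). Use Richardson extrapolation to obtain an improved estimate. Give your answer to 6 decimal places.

R = (4·T_{6} − T_3) / 3 = (4·7.04003 − 7.50027)/3 = (20.65985)/3 = 6.886617.

6.886617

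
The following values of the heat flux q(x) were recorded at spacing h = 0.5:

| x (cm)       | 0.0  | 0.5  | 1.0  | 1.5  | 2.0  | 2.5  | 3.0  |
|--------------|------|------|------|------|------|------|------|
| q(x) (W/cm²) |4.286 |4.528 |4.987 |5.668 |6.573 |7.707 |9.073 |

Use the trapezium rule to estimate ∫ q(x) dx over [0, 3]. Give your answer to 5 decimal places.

18.07125

h = 0.5, n = 6.
(h/2)·[y₀ + 2y₁ + 2y₂ + 2y₃ + 2y₄ + 2y₅ + y₆] = 0.25·(72.285) = 18.07125.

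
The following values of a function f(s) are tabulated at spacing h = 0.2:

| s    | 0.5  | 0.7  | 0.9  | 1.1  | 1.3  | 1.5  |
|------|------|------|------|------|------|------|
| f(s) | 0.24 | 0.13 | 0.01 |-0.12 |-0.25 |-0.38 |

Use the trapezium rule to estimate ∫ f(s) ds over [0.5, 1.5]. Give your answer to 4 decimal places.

h = 0.2, n = 5.
(h/2)·[y₀ + 2y₁ + 2y₂ + 2y₃ + 2y₄ + y₅] = 0.1·(-0.60) = -0.0600.

-0.0600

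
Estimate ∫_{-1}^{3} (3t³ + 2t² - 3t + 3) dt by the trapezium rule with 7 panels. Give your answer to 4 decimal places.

h = (3 − (-1))/7 = 0.571429.
Nodes t₀,…,t₇ = -1, -0.428571, 0.142857, 0.714286, 1.285714, 1.857143, 2.428571, 3.
f(t) = 3t³ + 2t² - 3t + 3: f₀=5, f₁=4.416910, f₂=2.620991, f₃=2.970845, f₄=8.825073, f₅=23.542274, f₆=50.481050, f₇=93.
(h/2)·[f₀ + 2f₁ + 2f₂ + 2f₃ + 2f₄ + 2f₅ + 2f₆ + f₇] = 0.285714·(283.714286) = 81.0612.

81.0612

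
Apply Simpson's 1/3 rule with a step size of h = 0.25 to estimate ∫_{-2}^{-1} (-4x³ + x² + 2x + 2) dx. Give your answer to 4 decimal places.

16.3333

h = (-1 − (-2))/4 = 0.25.
Nodes x₀,…,x₄ = -2, -1.75, -1.5, -1.25, -1.
f(x) = -4x³ + x² + 2x + 2: f₀=34, f₁=23, f₂=14.75, f₃=8.875, f₄=5.
(h/3)·[f₀ + 4f₁ + 2f₂ + 4f₃ + f₄] = 0.083333·(196) = 16.3333.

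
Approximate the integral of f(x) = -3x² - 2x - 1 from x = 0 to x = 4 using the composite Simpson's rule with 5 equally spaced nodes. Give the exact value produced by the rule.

-84

h = (4 − 0)/4 = 1.
Nodes x₀,…,x₄ = 0, 1, 2, 3, 4.
f(x) = -3x² - 2x - 1: f₀=-1, f₁=-6, f₂=-17, f₃=-34, f₄=-57.
(h/3)·[f₀ + 4f₁ + 2f₂ + 4f₃ + f₄] = 0.333333·(-252) = -84.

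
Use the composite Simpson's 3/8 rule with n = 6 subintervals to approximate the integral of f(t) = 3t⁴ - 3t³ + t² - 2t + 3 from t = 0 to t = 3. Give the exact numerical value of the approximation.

h = (3 − 0)/6 = 0.5.
Nodes t₀,…,t₆ = 0, 0.5, 1, 1.5, 2, 2.5, 3.
f(t) = 3t⁴ - 3t³ + t² - 2t + 3: f₀=3, f₁=2.0625, f₂=2, f₃=7.3125, f₄=27, f₅=74.5625, f₆=168.
(3h/8)·[f₀ + 3f₁ + 3f₂ + 2f₃ + 3f₄ + 3f₅ + f₆] = 0.1875·(502.5) = 94.21875.

94.21875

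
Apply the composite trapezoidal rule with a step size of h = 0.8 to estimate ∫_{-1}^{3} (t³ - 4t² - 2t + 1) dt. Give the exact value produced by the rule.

-21.76

h = (3 − (-1))/5 = 0.8.
Nodes t₀,…,t₅ = -1, -0.2, 0.6, 1.4, 2.2, 3.
f(t) = t³ - 4t² - 2t + 1: f₀=-2, f₁=1.232, f₂=-1.424, f₃=-6.896, f₄=-12.112, f₅=-14.
(h/2)·[f₀ + 2f₁ + 2f₂ + 2f₃ + 2f₄ + f₅] = 0.4·(-54.4) = -21.76.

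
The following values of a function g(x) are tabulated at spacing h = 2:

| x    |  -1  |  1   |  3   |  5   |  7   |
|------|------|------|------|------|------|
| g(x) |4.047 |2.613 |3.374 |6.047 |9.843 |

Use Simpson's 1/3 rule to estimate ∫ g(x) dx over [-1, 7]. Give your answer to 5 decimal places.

h = 2, n = 4.
(h/3)·[y₀ + 4y₁ + 2y₂ + 4y₃ + y₄] = 0.666667·(55.278) = 36.85200.

36.85200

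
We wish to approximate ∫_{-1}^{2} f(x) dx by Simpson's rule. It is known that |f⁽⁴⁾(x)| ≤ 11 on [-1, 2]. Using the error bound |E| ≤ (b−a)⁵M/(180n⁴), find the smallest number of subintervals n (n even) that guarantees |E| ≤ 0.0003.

Need 2673/(180n⁴) ≤ 0.0003.
n⁴ ≥ 2673/(180·0.0003) = 49500 ⇒ n ≥ 14.9160, so the smallest even n is 16. (n must be even for Simpson's rule.)

16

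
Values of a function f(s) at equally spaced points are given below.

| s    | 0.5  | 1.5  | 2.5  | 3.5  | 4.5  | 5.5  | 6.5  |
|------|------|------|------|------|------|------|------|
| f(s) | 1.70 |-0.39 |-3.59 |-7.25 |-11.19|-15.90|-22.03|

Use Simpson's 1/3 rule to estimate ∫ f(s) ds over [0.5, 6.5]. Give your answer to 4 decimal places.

-48.0167

h = 1, n = 6.
(h/3)·[y₀ + 4y₁ + 2y₂ + 4y₃ + 2y₄ + 4y₅ + y₆] = 0.333333·(-144.05) = -48.0167.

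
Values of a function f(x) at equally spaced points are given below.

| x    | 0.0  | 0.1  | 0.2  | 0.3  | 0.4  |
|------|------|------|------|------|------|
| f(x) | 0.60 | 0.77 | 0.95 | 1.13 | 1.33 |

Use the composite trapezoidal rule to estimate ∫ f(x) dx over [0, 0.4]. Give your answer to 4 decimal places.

h = 0.1, n = 4.
(h/2)·[y₀ + 2y₁ + 2y₂ + 2y₃ + y₄] = 0.05·(7.63) = 0.3815.

0.3815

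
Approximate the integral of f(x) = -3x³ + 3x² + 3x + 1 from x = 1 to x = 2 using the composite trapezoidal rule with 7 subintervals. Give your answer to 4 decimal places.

h = (2 − 1)/7 = 0.142857.
Nodes x₀,…,x₇ = 1, 1.142857, 1.285714, 1.428571, 1.571429, 1.714286, 1.857143, 2.
f(x) = -3x³ + 3x² + 3x + 1: f₀=4, f₁=3.868805, f₂=3.440233, f₃=2.661808, f₄=1.481050, f₅=-0.154519, f₆=-2.297376, f₇=-5.
(h/2)·[f₀ + 2f₁ + 2f₂ + 2f₃ + 2f₄ + 2f₅ + 2f₆ + f₇] = 0.071429·(17) = 1.2143.

1.2143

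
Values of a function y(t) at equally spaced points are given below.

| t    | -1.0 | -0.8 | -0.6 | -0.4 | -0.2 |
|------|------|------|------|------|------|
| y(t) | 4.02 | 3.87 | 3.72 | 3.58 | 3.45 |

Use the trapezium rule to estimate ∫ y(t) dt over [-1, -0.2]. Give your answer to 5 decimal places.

h = 0.2, n = 4.
(h/2)·[y₀ + 2y₁ + 2y₂ + 2y₃ + y₄] = 0.1·(29.81) = 2.98100.

2.98100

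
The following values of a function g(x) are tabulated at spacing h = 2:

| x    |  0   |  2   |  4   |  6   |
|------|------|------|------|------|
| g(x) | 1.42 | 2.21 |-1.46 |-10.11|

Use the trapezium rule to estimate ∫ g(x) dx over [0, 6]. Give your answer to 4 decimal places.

h = 2, n = 3.
(h/2)·[y₀ + 2y₁ + 2y₂ + y₃] = 1·(-7.19) = -7.1900.

-7.1900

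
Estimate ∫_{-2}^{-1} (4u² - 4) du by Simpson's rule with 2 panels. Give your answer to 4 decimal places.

5.3333

h = (-1 − (-2))/2 = 0.5.
Nodes u₀,…,u₂ = -2, -1.5, -1.
f(u) = 4u² - 4: f₀=12, f₁=5, f₂=0.
(h/3)·[f₀ + 4f₁ + f₂] = 0.166667·(32) = 5.3333.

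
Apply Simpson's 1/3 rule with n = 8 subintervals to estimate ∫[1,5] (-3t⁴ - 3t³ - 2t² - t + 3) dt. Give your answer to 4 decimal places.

-2425.1667

h = (5 − 1)/8 = 0.5.
Nodes t₀,…,t₈ = 1, 1.5, 2, 2.5, 3, 3.5, 4, 4.5, 5.
f(t) = -3t⁴ - 3t³ - 2t² - t + 3: f₀=-6, f₁=-28.3125, f₂=-79, f₃=-176.0625, f₄=-342, f₅=-603.8125, f₆=-993, f₇=-1545.5625, f₈=-2302.
(h/3)·[f₀ + 4f₁ + 2f₂ + 4f₃ + 2f₄ + 4f₅ + 2f₆ + 4f₇ + f₈] = 0.166667·(-14551) = -2425.1667.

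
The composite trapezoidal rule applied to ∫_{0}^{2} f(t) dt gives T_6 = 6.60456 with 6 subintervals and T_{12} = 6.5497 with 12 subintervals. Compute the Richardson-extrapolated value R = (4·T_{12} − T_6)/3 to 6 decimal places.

R = (4·T_{12} − T_6) / 3 = (4·6.5497 − 6.60456)/3 = (19.59424)/3 = 6.531413.

6.531413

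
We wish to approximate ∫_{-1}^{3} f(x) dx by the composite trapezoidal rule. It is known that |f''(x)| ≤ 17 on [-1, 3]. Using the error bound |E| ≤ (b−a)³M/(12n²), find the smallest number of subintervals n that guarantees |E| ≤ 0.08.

34

Need 1088/(12n²) ≤ 0.08.
n² ≥ 1088/(12·0.08) = 1133.33 ⇒ n ≥ 33.6650, so the smallest n is 34.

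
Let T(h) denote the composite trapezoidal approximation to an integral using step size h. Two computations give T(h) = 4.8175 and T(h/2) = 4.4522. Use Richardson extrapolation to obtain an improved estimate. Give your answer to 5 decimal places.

4.33043

R = (4·T(h/2) − T(h)) / 3 = (4·4.4522 − 4.8175)/3 = (12.9913)/3 = 4.33043.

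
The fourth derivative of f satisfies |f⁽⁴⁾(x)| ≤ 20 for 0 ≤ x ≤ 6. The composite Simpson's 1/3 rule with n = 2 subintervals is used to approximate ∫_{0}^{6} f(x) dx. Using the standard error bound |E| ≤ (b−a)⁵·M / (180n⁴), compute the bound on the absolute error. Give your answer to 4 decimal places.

|E| ≤ (6)⁵·20 / (180·2⁴) = 155520/2880 = 54.0000.

54.0000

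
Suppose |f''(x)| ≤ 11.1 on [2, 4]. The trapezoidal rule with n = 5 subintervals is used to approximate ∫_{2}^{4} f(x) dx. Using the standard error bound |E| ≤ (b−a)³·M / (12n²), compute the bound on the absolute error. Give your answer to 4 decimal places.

|E| ≤ (2)³·11.1 / (12·5²) = 88.8/300 = 0.2960.

0.2960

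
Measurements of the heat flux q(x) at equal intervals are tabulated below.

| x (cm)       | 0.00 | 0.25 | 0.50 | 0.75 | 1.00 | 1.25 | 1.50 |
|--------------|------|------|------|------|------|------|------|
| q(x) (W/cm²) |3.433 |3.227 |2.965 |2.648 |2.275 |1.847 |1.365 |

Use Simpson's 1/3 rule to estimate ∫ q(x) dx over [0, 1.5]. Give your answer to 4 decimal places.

3.8472

h = 0.25, n = 6.
(h/3)·[y₀ + 4y₁ + 2y₂ + 4y₃ + 2y₄ + 4y₅ + y₆] = 0.083333·(46.166) = 3.8472.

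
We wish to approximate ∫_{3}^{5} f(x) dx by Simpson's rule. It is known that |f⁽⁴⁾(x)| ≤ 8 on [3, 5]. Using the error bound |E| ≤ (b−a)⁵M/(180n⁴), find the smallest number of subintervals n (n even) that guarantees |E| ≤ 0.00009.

Need 256/(180n⁴) ≤ 0.00009.
n⁴ ≥ 256/(180·0.00009) = 15802.5 ⇒ n ≥ 11.2120, so the smallest even n is 12. (n must be even for Simpson's rule.)

12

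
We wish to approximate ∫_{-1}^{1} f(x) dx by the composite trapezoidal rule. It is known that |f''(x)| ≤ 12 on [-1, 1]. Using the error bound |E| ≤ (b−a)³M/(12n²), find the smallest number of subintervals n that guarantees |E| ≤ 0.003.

52

Need 96/(12n²) ≤ 0.003.
n² ≥ 96/(12·0.003) = 2666.67 ⇒ n ≥ 51.6398, so the smallest n is 52.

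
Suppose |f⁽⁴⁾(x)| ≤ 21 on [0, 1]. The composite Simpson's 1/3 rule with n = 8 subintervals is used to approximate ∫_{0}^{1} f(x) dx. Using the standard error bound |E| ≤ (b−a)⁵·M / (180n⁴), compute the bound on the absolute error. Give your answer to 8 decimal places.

|E| ≤ (1)⁵·21 / (180·8⁴) = 21/737280 = 0.00002848.

0.00002848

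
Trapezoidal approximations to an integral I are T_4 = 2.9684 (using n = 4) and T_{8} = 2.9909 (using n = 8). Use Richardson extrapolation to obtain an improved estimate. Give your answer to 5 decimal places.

2.99840

R = (4·T_{8} − T_4) / 3 = (4·2.9909 − 2.9684)/3 = (8.9952)/3 = 2.99840.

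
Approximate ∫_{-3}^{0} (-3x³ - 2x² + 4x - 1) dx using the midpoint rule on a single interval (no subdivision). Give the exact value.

-4.125

M = (b−a)·f(-1.5) = 3·(-1.375) = -4.125.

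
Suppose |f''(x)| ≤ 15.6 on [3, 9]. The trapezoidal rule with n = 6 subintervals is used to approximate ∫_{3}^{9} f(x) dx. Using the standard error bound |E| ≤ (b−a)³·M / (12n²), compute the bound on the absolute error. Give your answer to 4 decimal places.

7.8000

|E| ≤ (6)³·15.6 / (12·6²) = 3369.6/432 = 7.8000.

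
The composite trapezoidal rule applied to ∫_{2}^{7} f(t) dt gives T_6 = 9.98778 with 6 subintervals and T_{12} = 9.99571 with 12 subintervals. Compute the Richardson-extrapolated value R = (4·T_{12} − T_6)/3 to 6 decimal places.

R = (4·T_{12} − T_6) / 3 = (4·9.99571 − 9.98778)/3 = (29.99506)/3 = 9.998353.

9.998353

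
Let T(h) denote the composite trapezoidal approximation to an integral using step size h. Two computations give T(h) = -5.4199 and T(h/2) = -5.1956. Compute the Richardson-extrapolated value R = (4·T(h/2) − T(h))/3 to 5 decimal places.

R = (4·T(h/2) − T(h)) / 3 = (4·(-5.1956) − (-5.4199))/3 = (-15.3625)/3 = -5.12083.

-5.12083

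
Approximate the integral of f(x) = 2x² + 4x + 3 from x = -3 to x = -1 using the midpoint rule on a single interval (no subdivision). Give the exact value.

M = (b−a)·f(-2) = 2·(3) = 6.

6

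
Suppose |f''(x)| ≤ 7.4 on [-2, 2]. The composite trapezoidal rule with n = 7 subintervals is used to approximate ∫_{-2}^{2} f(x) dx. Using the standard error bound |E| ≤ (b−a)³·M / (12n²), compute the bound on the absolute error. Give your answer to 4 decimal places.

0.8054

|E| ≤ (4)³·7.4 / (12·7²) = 473.6/588 = 0.8054.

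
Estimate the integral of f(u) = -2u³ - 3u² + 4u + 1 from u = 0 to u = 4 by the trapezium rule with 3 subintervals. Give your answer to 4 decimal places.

-173.7778

h = (4 − 0)/3 = 1.333333.
Nodes u₀,…,u₃ = 0, 1.333333, 2.666667, 4.
f(u) = -2u³ - 3u² + 4u + 1: f₀=1, f₁=-3.740741, f₂=-47.592593, f₃=-159.
(h/2)·[f₀ + 2f₁ + 2f₂ + f₃] = 0.666667·(-260.666667) = -173.7778.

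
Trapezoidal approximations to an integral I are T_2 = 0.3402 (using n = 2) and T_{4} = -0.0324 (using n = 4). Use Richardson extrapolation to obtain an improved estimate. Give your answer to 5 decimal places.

R = (4·T_{4} − T_2) / 3 = (4·(-0.0324) − 0.3402)/3 = (-0.4698)/3 = -0.15660.

-0.15660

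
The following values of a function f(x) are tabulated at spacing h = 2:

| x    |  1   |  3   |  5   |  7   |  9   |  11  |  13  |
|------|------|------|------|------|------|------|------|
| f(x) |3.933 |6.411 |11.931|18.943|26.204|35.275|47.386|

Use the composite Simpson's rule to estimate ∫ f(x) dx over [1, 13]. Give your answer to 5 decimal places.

h = 2, n = 6.
(h/3)·[y₀ + 4y₁ + 2y₂ + 4y₃ + 2y₄ + 4y₅ + y₆] = 0.666667·(370.105) = 246.73667.

246.73667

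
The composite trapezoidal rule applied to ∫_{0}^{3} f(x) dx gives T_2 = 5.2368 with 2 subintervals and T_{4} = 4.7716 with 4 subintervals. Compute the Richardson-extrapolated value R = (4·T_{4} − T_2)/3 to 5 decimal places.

4.61653

R = (4·T_{4} − T_2) / 3 = (4·4.7716 − 5.2368)/3 = (13.8496)/3 = 4.61653.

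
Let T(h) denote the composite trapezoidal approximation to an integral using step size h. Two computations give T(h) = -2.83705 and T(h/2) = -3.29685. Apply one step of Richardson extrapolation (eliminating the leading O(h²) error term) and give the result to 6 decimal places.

R = (4·T(h/2) − T(h)) / 3 = (4·(-3.29685) − (-2.83705))/3 = (-10.35035)/3 = -3.450117.

-3.450117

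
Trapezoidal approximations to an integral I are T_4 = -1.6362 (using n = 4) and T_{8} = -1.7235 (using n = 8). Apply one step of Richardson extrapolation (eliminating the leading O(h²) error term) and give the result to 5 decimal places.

-1.75260

R = (4·T_{8} − T_4) / 3 = (4·(-1.7235) − (-1.6362))/3 = (-5.2578)/3 = -1.75260.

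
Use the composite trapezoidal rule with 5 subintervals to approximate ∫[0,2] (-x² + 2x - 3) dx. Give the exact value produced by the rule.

-4.72

h = (2 − 0)/5 = 0.4.
Nodes x₀,…,x₅ = 0, 0.4, 0.8, 1.2, 1.6, 2.
f(x) = -x² + 2x - 3: f₀=-3, f₁=-2.36, f₂=-2.04, f₃=-2.04, f₄=-2.36, f₅=-3.
(h/2)·[f₀ + 2f₁ + 2f₂ + 2f₃ + 2f₄ + f₅] = 0.2·(-23.6) = -4.72.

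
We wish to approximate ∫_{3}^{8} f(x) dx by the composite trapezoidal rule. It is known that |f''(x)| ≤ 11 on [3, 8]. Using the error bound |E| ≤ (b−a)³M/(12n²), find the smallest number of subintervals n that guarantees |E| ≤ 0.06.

44

Need 1375/(12n²) ≤ 0.06.
n² ≥ 1375/(12·0.06) = 1909.72 ⇒ n ≥ 43.7004, so the smallest n is 44.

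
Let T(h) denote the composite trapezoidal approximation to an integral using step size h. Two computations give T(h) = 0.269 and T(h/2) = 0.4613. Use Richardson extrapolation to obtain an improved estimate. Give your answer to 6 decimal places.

R = (4·T(h/2) − T(h)) / 3 = (4·0.4613 − 0.269)/3 = (1.5762)/3 = 0.525400.

0.525400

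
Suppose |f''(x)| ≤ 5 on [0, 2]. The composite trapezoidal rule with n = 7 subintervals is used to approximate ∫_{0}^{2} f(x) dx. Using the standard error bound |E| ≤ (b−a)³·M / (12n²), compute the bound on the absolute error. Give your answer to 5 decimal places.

0.06803

|E| ≤ (2)³·5 / (12·7²) = 40/588 = 0.06803.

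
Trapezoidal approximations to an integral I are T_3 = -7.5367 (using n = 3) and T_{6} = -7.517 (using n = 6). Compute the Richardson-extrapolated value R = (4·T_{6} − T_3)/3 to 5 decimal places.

-7.51043

R = (4·T_{6} − T_3) / 3 = (4·(-7.517) − (-7.5367))/3 = (-22.5313)/3 = -7.51043.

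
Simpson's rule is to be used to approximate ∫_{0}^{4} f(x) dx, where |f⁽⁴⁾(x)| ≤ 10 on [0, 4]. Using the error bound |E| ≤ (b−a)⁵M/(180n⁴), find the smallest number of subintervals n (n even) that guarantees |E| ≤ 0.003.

Need 10240/(180n⁴) ≤ 0.003.
n⁴ ≥ 10240/(180·0.003) = 18963 ⇒ n ≥ 11.7348, so the smallest even n is 12. (n must be even for Simpson's rule.)

12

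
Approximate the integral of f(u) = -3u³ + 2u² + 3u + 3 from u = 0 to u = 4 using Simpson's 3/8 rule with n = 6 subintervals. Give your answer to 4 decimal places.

h = (4 − 0)/6 = 0.666667.
Nodes u₀,…,u₆ = 0, 0.666667, 1.333333, 2, 2.666667, 3.333333, 4.
f(u) = -3u³ + 2u² + 3u + 3: f₀=3, f₁=5, f₂=3.444444, f₃=-7, f₄=-31.666667, f₅=-75.888889, f₆=-145.
(3h/8)·[f₀ + 3f₁ + 3f₂ + 2f₃ + 3f₄ + 3f₅ + f₆] = 0.25·(-453.333333) = -113.3333.

-113.3333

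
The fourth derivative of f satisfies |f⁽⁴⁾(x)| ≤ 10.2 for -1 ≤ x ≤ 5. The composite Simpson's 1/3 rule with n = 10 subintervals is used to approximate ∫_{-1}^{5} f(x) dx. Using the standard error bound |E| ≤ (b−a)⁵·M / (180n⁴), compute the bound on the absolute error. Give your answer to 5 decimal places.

|E| ≤ (6)⁵·10.2 / (180·10⁴) = 79315.2/1800000 = 0.04406.

0.04406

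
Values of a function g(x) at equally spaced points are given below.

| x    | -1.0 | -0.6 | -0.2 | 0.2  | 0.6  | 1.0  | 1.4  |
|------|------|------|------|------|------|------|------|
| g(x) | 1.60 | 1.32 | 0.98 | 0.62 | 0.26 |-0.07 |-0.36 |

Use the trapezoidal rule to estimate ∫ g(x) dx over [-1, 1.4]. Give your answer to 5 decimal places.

1.49200

h = 0.4, n = 6.
(h/2)·[y₀ + 2y₁ + 2y₂ + 2y₃ + 2y₄ + 2y₅ + y₆] = 0.2·(7.46) = 1.49200.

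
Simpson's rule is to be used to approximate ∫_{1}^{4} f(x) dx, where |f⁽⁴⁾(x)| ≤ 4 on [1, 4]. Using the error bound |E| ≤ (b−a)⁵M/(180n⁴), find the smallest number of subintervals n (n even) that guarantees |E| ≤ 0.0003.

Need 972/(180n⁴) ≤ 0.0003.
n⁴ ≥ 972/(180·0.0003) = 18000 ⇒ n ≥ 11.5829, so the smallest even n is 12. (n must be even for Simpson's rule.)

12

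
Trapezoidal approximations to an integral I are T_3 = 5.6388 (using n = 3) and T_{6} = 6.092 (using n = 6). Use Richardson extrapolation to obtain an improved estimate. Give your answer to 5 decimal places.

R = (4·T_{6} − T_3) / 3 = (4·6.092 − 5.6388)/3 = (18.7292)/3 = 6.24307.

6.24307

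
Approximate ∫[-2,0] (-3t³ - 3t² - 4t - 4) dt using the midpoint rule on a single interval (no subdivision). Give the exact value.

M = (b−a)·f(-1) = 2·(0) = 0.

0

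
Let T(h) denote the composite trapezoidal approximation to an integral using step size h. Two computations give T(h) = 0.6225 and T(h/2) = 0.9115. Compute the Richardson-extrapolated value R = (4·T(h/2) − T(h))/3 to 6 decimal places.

1.007833

R = (4·T(h/2) − T(h)) / 3 = (4·0.9115 − 0.6225)/3 = (3.0235)/3 = 1.007833.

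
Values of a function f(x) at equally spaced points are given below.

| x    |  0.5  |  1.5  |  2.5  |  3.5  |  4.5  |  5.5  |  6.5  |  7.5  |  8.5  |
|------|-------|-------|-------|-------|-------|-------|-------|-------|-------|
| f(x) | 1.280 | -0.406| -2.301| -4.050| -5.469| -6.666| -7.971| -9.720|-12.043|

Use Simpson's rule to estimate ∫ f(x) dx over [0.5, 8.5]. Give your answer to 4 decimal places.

-41.8710

h = 1, n = 8.
(h/3)·[y₀ + 4y₁ + 2y₂ + 4y₃ + 2y₄ + 4y₅ + 2y₆ + 4y₇ + y₈] = 0.333333·(-125.613) = -41.8710.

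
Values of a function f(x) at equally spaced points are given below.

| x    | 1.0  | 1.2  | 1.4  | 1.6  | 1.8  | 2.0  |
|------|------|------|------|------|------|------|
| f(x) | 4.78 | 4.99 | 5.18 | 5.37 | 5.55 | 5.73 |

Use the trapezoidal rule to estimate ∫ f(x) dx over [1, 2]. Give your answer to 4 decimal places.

h = 0.2, n = 5.
(h/2)·[y₀ + 2y₁ + 2y₂ + 2y₃ + 2y₄ + y₅] = 0.1·(52.69) = 5.2690.

5.2690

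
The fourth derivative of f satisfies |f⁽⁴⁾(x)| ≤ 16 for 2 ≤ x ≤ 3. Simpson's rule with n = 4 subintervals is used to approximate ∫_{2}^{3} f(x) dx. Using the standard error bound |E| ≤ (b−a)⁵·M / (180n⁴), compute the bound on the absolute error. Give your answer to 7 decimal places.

|E| ≤ (1)⁵·16 / (180·4⁴) = 16/46080 = 0.0003472.

0.0003472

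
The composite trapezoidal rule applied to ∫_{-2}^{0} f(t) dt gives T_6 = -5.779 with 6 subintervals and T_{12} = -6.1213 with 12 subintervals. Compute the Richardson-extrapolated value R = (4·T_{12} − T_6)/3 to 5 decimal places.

-6.23540

R = (4·T_{12} − T_6) / 3 = (4·(-6.1213) − (-5.779))/3 = (-18.7062)/3 = -6.23540.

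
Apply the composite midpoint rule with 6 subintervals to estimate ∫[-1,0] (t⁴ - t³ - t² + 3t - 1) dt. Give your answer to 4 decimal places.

h = (0 − (-1))/6 = 0.166667.
Midpoints m₁,…,m₆ = -0.916667, -0.75, -0.583333, -0.416667, -0.25, -0.083333.
f(m₁)=-3.113956, f(m₂)=-3.07421875, f(m₃)=-2.775993, f(m₄)=-2.321132, f(m₅)=-1.79296875, f(m₆)=-1.256318.
h·[f(m₁) + f(m₂) + f(m₃) + f(m₄) + f(m₅) + f(m₆)] = 0.166667·(-14.334587) = -2.3891.

-2.3891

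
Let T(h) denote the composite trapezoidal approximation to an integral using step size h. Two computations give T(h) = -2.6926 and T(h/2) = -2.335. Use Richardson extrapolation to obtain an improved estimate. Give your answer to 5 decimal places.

R = (4·T(h/2) − T(h)) / 3 = (4·(-2.335) − (-2.6926))/3 = (-6.6474)/3 = -2.21580.

-2.21580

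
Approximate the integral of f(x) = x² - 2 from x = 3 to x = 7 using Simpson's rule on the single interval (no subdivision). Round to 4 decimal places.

S = (b−a)/6 · [f(3) + 4f(5) + f(7)] = 0.666667·[7 + 4·23 + 47] = 97.3333.

97.3333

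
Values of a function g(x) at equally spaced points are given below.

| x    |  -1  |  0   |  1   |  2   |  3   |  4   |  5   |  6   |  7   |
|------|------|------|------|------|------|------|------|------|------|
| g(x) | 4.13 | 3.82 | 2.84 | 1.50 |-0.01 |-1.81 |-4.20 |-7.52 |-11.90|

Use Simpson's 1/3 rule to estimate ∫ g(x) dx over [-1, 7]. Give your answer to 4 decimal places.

h = 1, n = 8.
(h/3)·[y₀ + 4y₁ + 2y₂ + 4y₃ + 2y₄ + 4y₅ + 2y₆ + 4y₇ + y₈] = 0.333333·(-26.55) = -8.8500.

-8.8500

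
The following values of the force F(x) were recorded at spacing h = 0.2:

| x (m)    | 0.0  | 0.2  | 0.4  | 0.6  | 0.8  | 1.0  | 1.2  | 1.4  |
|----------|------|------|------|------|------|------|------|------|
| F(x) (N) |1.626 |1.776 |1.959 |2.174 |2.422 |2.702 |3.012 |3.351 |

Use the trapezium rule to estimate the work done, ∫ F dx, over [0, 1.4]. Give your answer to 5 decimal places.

h = 0.2, n = 7.
(h/2)·[y₀ + 2y₁ + 2y₂ + 2y₃ + 2y₄ + 2y₅ + 2y₆ + y₇] = 0.1·(33.067) = 3.30670.

3.30670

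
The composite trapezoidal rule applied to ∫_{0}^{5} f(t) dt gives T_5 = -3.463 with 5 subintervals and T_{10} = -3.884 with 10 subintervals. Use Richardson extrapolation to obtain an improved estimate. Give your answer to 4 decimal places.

R = (4·T_{10} − T_5) / 3 = (4·(-3.884) − (-3.463))/3 = (-12.073)/3 = -4.0243.

-4.0243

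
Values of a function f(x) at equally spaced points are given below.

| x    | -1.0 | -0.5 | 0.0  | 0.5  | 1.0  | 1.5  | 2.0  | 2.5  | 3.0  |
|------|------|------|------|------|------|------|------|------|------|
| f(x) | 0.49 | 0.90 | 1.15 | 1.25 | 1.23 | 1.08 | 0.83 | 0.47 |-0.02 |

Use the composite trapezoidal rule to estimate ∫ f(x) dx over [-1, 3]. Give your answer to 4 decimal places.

3.5725

h = 0.5, n = 8.
(h/2)·[y₀ + 2y₁ + 2y₂ + 2y₃ + 2y₄ + 2y₅ + 2y₆ + 2y₇ + y₈] = 0.25·(14.29) = 3.5725.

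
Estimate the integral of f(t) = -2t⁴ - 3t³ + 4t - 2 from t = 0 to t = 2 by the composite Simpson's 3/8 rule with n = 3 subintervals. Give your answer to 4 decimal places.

h = (2 − 0)/3 = 0.666667.
Nodes t₀,…,t₃ = 0, 0.666667, 1.333333, 2.
f(t) = -2t⁴ - 3t³ + 4t - 2: f₀=-2, f₁=-0.617284, f₂=-10.098765, f₃=-50.
(3h/8)·[f₀ + 3f₁ + 3f₂ + f₃] = 0.25·(-84.148148) = -21.0370.

-21.0370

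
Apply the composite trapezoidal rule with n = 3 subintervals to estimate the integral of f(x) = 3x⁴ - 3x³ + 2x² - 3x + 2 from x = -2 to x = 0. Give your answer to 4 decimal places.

51.6790

h = (0 − (-2))/3 = 0.666667.
Nodes x₀,…,x₃ = -2, -1.333333, -0.666667, 0.
f(x) = 3x⁴ - 3x³ + 2x² - 3x + 2: f₀=88, f₁=26.148148, f₂=6.370370, f₃=2.
(h/2)·[f₀ + 2f₁ + 2f₂ + f₃] = 0.333333·(155.037037) = 51.6790.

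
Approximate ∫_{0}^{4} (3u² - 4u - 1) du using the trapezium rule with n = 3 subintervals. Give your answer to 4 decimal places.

31.5556

h = (4 − 0)/3 = 1.333333.
Nodes u₀,…,u₃ = 0, 1.333333, 2.666667, 4.
f(u) = 3u² - 4u - 1: f₀=-1, f₁=-1, f₂=9.666667, f₃=31.
(h/2)·[f₀ + 2f₁ + 2f₂ + f₃] = 0.666667·(47.333333) = 31.5556.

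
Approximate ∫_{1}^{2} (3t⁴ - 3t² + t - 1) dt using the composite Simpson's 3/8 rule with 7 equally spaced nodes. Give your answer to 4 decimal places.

12.1007

h = (2 − 1)/6 = 0.166667.
Nodes t₀,…,t₆ = 1, 1.166667, 1.333333, 1.5, 1.666667, 1.833333, 2.
f(t) = 3t⁴ - 3t² + t - 1: f₀=0, f₁=1.641204, f₂=4.481481, f₃=8.9375, f₄=15.481481, f₅=24.641204, f₆=37.
(3h/8)·[f₀ + 3f₁ + 3f₂ + 2f₃ + 3f₄ + 3f₅ + f₆] = 0.0625·(193.611111) = 12.1007.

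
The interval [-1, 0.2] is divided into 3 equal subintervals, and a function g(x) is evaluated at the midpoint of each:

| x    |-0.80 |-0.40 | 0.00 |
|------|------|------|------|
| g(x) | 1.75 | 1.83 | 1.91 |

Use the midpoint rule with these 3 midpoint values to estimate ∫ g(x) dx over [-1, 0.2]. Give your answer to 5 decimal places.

h = 0.4, n = 3.
h·[y(m₁) + y(m₂) + y(m₃)] = 0.4·(5.49) = 2.19600.

2.19600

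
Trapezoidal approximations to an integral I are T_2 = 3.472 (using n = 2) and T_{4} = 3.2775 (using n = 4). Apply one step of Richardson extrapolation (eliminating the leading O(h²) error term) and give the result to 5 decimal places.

R = (4·T_{4} − T_2) / 3 = (4·3.2775 − 3.472)/3 = (9.6380)/3 = 3.21267.

3.21267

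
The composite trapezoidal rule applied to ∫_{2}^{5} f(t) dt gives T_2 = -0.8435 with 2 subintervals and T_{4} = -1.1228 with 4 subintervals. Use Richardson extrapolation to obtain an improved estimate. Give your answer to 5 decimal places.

R = (4·T_{4} − T_2) / 3 = (4·(-1.1228) − (-0.8435))/3 = (-3.6477)/3 = -1.21590.

-1.21590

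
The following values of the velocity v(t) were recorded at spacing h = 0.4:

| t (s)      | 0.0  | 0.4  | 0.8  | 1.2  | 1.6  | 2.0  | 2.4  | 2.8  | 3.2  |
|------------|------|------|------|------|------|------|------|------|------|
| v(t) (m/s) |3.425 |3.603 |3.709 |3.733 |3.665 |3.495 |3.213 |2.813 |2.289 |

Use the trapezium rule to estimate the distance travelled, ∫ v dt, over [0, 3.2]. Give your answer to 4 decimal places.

h = 0.4, n = 8.
(h/2)·[y₀ + 2y₁ + 2y₂ + 2y₃ + 2y₄ + 2y₅ + 2y₆ + 2y₇ + y₈] = 0.2·(54.176) = 10.8352.

10.8352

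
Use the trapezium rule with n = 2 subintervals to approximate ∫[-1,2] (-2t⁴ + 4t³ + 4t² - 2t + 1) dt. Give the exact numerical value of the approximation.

h = (2 − (-1))/2 = 1.5.
Nodes t₀,…,t₂ = -1, 0.5, 2.
f(t) = -2t⁴ + 4t³ + 4t² - 2t + 1: f₀=1, f₁=1.375, f₂=13.
(h/2)·[f₀ + 2f₁ + f₂] = 0.75·(16.75) = 12.5625.

12.5625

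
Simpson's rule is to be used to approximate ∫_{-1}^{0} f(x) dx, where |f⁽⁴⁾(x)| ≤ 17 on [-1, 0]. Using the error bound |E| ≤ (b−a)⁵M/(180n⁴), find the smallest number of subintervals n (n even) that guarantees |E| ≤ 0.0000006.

20

Need 17/(180n⁴) ≤ 0.0000006.
n⁴ ≥ 17/(180·0.0000006) = 157407 ⇒ n ≥ 19.9185, so the smallest even n is 20. (n must be even for Simpson's rule.)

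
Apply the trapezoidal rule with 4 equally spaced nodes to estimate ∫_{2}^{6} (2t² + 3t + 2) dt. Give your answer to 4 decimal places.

h = (6 − 2)/3 = 1.333333.
Nodes t₀,…,t₃ = 2, 3.333333, 4.666667, 6.
f(t) = 2t² + 3t + 2: f₀=16, f₁=34.222222, f₂=59.555556, f₃=92.
(h/2)·[f₀ + 2f₁ + 2f₂ + f₃] = 0.666667·(295.555556) = 197.0370.

197.0370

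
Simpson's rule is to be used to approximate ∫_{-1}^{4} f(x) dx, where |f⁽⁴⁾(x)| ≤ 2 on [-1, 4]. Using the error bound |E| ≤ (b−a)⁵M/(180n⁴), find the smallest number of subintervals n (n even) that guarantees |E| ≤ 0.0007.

16

Need 6250/(180n⁴) ≤ 0.0007.
n⁴ ≥ 6250/(180·0.0007) = 49603.2 ⇒ n ≥ 14.9237, so the smallest even n is 16. (n must be even for Simpson's rule.)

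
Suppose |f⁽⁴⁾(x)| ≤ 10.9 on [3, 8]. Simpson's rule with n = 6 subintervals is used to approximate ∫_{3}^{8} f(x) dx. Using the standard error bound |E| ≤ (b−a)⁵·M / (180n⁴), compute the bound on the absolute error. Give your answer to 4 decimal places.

0.1460

|E| ≤ (5)⁵·10.9 / (180·6⁴) = 34062.5/233280 = 0.1460.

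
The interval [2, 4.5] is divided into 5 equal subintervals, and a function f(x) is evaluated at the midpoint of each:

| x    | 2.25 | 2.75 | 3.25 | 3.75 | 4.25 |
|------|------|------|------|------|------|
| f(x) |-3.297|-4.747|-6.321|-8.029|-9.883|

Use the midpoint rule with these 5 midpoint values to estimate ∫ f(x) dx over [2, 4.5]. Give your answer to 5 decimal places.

-16.13850

h = 0.5, n = 5.
h·[y(m₁) + y(m₂) + y(m₃) + y(m₄) + y(m₅)] = 0.5·(-32.277) = -16.13850.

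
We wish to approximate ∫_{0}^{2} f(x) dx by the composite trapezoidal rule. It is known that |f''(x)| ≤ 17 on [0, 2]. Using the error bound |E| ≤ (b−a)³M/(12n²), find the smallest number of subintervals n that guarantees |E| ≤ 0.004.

54

Need 136/(12n²) ≤ 0.004.
n² ≥ 136/(12·0.004) = 2833.33 ⇒ n ≥ 53.2291, so the smallest n is 54.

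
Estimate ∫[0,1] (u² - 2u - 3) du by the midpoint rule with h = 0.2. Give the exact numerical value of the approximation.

-3.67

h = (1 − 0)/5 = 0.2.
Midpoints m₁,…,m₅ = 0.1, 0.3, 0.5, 0.7, 0.9.
f(m₁)=-3.19, f(m₂)=-3.51, f(m₃)=-3.75, f(m₄)=-3.91, f(m₅)=-3.99.
h·[f(m₁) + f(m₂) + f(m₃) + f(m₄) + f(m₅)] = 0.2·(-18.35) = -3.67.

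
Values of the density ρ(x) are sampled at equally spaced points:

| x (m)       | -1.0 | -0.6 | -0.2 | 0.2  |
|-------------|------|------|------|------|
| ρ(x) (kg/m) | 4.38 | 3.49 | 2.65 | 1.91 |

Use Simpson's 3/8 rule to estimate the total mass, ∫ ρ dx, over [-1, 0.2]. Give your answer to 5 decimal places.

3.70650

h = 0.4, n = 3.
(3h/8)·[y₀ + 3y₁ + 3y₂ + y₃] = 0.15·(24.71) = 3.70650.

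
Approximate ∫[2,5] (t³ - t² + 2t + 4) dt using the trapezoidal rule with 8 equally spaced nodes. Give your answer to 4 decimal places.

h = (5 − 2)/7 = 0.428571.
Nodes t₀,…,t₇ = 2, 2.428571, 2.857143, 3.285714, 3.714286, 4.142857, 4.571429, 5.
f(t) = t³ - t² + 2t + 4: f₀=12, f₁=17.282799, f₂=24.874636, f₃=35.247813, f₄=48.874636, f₅=66.227405, f₆=87.778426, f₇=114.
(h/2)·[f₀ + 2f₁ + 2f₂ + 2f₃ + 2f₄ + 2f₅ + 2f₆ + f₇] = 0.214286·(686.571429) = 147.1224.

147.1224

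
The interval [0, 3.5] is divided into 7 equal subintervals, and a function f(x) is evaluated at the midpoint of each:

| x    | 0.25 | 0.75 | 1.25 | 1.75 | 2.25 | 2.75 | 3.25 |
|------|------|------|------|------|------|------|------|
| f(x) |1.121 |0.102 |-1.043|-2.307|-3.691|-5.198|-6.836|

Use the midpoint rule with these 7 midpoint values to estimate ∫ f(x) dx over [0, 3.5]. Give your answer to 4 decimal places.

-8.9260

h = 0.5, n = 7.
h·[y(m₁) + y(m₂) + y(m₃) + y(m₄) + y(m₅) + y(m₆) + y(m₇)] = 0.5·(-17.852) = -8.9260.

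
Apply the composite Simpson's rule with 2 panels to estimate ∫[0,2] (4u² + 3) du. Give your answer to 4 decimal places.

16.6667

h = (2 − 0)/2 = 1.
Nodes u₀,…,u₂ = 0, 1, 2.
f(u) = 4u² + 3: f₀=3, f₁=7, f₂=19.
(h/3)·[f₀ + 4f₁ + f₂] = 0.333333·(50) = 16.6667.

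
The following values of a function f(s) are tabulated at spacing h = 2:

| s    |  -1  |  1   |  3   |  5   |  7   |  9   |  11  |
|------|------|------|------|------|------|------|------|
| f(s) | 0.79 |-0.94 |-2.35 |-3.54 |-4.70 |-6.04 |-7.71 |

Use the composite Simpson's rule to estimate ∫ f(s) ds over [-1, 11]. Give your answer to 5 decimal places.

h = 2, n = 6.
(h/3)·[y₀ + 4y₁ + 2y₂ + 4y₃ + 2y₄ + 4y₅ + y₆] = 0.666667·(-63.10) = -42.06667.

-42.06667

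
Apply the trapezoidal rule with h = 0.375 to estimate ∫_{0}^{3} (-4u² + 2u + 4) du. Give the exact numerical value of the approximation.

-15.28125

h = (3 − 0)/8 = 0.375.
Nodes u₀,…,u₈ = 0, 0.375, 0.75, 1.125, 1.5, 1.875, 2.25, 2.625, 3.
f(u) = -4u² + 2u + 4: f₀=4, f₁=4.1875, f₂=3.25, f₃=1.1875, f₄=-2, f₅=-6.3125, f₆=-11.75, f₇=-18.3125, f₈=-26.
(h/2)·[f₀ + 2f₁ + 2f₂ + 2f₃ + 2f₄ + 2f₅ + 2f₆ + 2f₇ + f₈] = 0.1875·(-81.5) = -15.28125.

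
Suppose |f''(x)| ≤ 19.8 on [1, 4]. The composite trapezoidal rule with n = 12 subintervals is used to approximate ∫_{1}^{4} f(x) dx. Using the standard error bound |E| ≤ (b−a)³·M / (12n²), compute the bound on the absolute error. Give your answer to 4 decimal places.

0.3094

|E| ≤ (3)³·19.8 / (12·12²) = 534.6/1728 = 0.3094.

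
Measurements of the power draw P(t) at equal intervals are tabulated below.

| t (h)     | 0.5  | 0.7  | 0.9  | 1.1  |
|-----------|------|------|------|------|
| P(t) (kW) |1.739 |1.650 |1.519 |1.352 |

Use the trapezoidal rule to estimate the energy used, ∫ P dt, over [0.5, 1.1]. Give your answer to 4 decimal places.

0.9429

h = 0.2, n = 3.
(h/2)·[y₀ + 2y₁ + 2y₂ + y₃] = 0.1·(9.429) = 0.9429.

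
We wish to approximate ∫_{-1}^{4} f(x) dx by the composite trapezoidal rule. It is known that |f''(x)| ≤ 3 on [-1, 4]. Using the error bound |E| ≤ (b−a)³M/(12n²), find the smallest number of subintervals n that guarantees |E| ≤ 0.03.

33

Need 375/(12n²) ≤ 0.03.
n² ≥ 375/(12·0.03) = 1041.67 ⇒ n ≥ 32.2749, so the smallest n is 33.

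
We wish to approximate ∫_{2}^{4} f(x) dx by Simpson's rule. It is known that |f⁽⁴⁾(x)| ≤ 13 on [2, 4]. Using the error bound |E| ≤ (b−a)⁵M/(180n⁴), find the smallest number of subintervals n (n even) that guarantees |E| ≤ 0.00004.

Need 416/(180n⁴) ≤ 0.00004.
n⁴ ≥ 416/(180·0.00004) = 57777.8 ⇒ n ≥ 15.5039, so the smallest even n is 16. (n must be even for Simpson's rule.)

16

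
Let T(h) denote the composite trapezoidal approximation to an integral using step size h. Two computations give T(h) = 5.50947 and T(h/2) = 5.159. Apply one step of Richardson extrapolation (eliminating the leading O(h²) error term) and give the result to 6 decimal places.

5.042177

R = (4·T(h/2) − T(h)) / 3 = (4·5.159 − 5.50947)/3 = (15.12653)/3 = 5.042177.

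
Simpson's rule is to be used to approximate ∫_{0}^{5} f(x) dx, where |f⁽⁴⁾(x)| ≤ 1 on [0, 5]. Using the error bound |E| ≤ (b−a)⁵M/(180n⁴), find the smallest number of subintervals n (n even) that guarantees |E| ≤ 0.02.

Need 3125/(180n⁴) ≤ 0.02.
n⁴ ≥ 3125/(180·0.02) = 868.056 ⇒ n ≥ 5.4280, so the smallest even n is 6. (n must be even for Simpson's rule.)

6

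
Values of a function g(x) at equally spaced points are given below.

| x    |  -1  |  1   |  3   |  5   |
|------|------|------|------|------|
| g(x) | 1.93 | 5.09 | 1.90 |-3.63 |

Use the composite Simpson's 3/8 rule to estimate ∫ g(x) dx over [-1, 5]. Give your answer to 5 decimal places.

14.45250

h = 2, n = 3.
(3h/8)·[y₀ + 3y₁ + 3y₂ + y₃] = 0.75·(19.27) = 14.45250.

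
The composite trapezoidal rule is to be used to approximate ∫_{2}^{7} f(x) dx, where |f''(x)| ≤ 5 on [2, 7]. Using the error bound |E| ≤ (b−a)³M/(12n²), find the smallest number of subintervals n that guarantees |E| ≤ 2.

Need 625/(12n²) ≤ 2.
n² ≥ 625/(12·2) = 26.0417 ⇒ n ≥ 5.1031, so the smallest n is 6.

6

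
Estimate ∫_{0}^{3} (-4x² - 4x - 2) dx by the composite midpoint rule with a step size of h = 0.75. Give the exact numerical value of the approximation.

-59.4375

h = (3 − 0)/4 = 0.75.
Midpoints m₁,…,m₄ = 0.375, 1.125, 1.875, 2.625.
f(m₁)=-4.0625, f(m₂)=-11.5625, f(m₃)=-23.5625, f(m₄)=-40.0625.
h·[f(m₁) + f(m₂) + f(m₃) + f(m₄)] = 0.75·(-79.25) = -59.4375.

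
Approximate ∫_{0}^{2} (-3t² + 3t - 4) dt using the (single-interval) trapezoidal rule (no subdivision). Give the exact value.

T = (b−a)/2 · [f(0) + f(2)] = 1·[(-4) + (-10)] = -14.

-14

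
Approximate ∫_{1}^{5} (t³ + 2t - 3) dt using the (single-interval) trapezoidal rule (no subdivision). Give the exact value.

264

T = (b−a)/2 · [f(1) + f(5)] = 2·[0 + 132] = 264.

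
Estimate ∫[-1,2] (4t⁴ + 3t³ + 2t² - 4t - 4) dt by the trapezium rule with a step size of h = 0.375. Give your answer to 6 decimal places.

27.786621

h = (2 − (-1))/8 = 0.375.
Nodes t₀,…,t₈ = -1, -0.625, -0.25, 0.125, 0.5, 0.875, 1.25, 1.625, 2.
f(t) = 4t⁴ + 3t³ + 2t² - 4t - 4: f₀=3, f₁=-0.8408203125, f₂=-2.90625, f₃=-4.4619140625, f₄=-4.875, f₅=-1.6142578125, f₆=9.75, f₇=35.5458984375, f₈=84.
(h/2)·[f₀ + 2f₁ + 2f₂ + 2f₃ + 2f₄ + 2f₅ + 2f₆ + 2f₇ + f₈] = 0.1875·(148.1953125) = 27.786621.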